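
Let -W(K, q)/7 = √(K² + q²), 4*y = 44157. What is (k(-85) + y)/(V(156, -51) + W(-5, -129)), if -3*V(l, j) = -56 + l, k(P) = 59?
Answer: 3329475/7339706 - 2796759*√16666/29358824 ≈ -11.844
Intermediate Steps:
y = 44157/4 (y = (¼)*44157 = 44157/4 ≈ 11039.)
V(l, j) = 56/3 - l/3 (V(l, j) = -(-56 + l)/3 = 56/3 - l/3)
W(K, q) = -7*√(K² + q²)
(k(-85) + y)/(V(156, -51) + W(-5, -129)) = (59 + 44157/4)/((56/3 - ⅓*156) - 7*√((-5)² + (-129)²)) = 44393/(4*((56/3 - 52) - 7*√(25 + 16641))) = 44393/(4*(-100/3 - 7*√16666))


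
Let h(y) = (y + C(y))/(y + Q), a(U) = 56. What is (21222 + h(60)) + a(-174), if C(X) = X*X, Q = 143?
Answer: 4323094/203 ≈ 21296.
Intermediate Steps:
C(X) = X²
h(y) = (y + y²)/(143 + y) (h(y) = (y + y²)/(y + 143) = (y + y²)/(143 + y))
(21222 + h(60)) + a(-174) = (21222 + 60*(1 + 60)/(143 + 60)) + 56 = (21222 + 60*61/203) + 56 = (21222 + 60*(1/203)*61) + 56 = (21222 + 3660/203) + 56 = 4311726/203 + 56 = 4323094/203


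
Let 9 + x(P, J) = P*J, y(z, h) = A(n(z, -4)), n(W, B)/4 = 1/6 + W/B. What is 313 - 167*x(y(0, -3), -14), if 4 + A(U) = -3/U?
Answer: -18057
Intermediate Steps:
n(W, B) = ⅔ + 4*W/B (n(W, B) = 4*(1/6 + W/B) = 4*(1*(⅙) + W/B) = 4*(⅙ + W/B) = ⅔ + 4*W/B)
A(U) = -4 - 3/U
y(z, h) = -4 - 3/(⅔ - z) (y(z, h) = -4 - 3/(⅔ + 4*z/(-4)) = -4 - 3/(⅔ + 4*z*(-¼)) = -4 - 3/(⅔ - z))
x(P, J) = -9 + J*P (x(P, J) = -9 + P*J = -9 + J*P)
313 - 167*x(y(0, -3), -14) = 313 - 167*(-9 - 14*(-17 + 12*0)/(2 - 3*0)) = 313 - 167*(-9 - 14*(-17 + 0)/(2 + 0)) = 313 - 167*(-9 - 14*(-17)/2) = 313 - 167*(-9 - 7*(-17)) = 313 - 167*(-9 - 14*(-17/2)) = 313 - 167*(-9 + 119) = 313 - 167*110 = 313 - 18370 = -18057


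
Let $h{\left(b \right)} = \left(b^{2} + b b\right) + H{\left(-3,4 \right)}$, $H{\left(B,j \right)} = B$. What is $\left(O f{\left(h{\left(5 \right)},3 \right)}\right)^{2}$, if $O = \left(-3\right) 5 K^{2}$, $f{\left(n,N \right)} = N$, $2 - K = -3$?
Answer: $1265625$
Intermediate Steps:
$K = 5$ ($K = 2 - -3 = 2 + 3 = 5$)
$h{\left(b \right)} = -3 + 2 b^{2}$ ($h{\left(b \right)} = \left(b^{2} + b b\right) - 3 = \left(b^{2} + b^{2}\right) - 3 = 2 b^{2} - 3 = -3 + 2 b^{2}$)
$O = -375$ ($O = \left(-3\right) 5 \cdot 5^{2} = \left(-15\right) 25 = -375$)
$\left(O f{\left(h{\left(5 \right)},3 \right)}\right)^{2} = \left(\left(-375\right) 3\right)^{2} = \left(-1125\right)^{2} = 1265625$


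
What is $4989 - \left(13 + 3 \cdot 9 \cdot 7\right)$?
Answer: $4787$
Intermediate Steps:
$4989 - \left(13 + 3 \cdot 9 \cdot 7\right) = 4989 - \left(13 + 27 \cdot 7\right) = 4989 - \left(13 + 189\right) = 4989 - 202 = 4787$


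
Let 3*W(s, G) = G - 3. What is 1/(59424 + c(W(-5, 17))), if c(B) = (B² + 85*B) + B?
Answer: 9/538624 ≈ 1.6709e-5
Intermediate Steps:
W(s, G) = -1 + G/3 (W(s, G) = (G - 3)/3 = (-3 + G)/3 = -1 + G/3)
c(B) = B² + 86*B
1/(59424 + c(W(-5, 17))) = 1/(59424 + (-1 + (⅓)*17)*(86 + (-1 + (⅓)*17))) = 1/(59424 + (-1 + 17/3)*(86 + (-1 + 17/3))) = 1/(59424 + 14*(86 + 14/3)/3) = 1/(59424 + (14/3)*(272/3)) = 1/(59424 + 3808/9) = 1/(538624/9) = 9/538624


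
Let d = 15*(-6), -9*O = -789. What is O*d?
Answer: -7890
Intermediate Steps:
O = 263/3 (O = -⅑*(-789) = 263/3 ≈ 87.667)
d = -90
O*d = (263/3)*(-90) = -7890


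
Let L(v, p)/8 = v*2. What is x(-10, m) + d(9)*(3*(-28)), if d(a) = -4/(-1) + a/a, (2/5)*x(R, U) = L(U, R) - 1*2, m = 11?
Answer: 15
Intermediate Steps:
L(v, p) = 16*v (L(v, p) = 8*(v*2) = 8*(2*v) = 16*v)
x(R, U) = -5 + 40*U (x(R, U) = 5*(16*U - 1*2)/2 = 5*(16*U - 2)/2 = 5*(-2 + 16*U)/2 = -5 + 40*U)
d(a) = 5 (d(a) = -4*(-1) + 1 = 4 + 1 = 5)
x(-10, m) + d(9)*(3*(-28)) = (-5 + 40*11) + 5*(3*(-28)) = (-5 + 440) + 5*(-84) = 435 - 420 = 15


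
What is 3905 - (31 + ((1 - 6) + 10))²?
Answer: 2609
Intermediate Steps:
3905 - (31 + ((1 - 6) + 10))² = 3905 - (31 + (-5 + 10))² = 3905 - (31 + 5)² = 3905 - 1*36² = 3905 - 1*1296 = 3905 - 1296 = 2609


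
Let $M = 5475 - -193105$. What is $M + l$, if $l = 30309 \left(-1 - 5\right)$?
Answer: $16726$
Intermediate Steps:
$l = -181854$ ($l = 30309 \left(-6\right) = -181854$)
$M = 198580$ ($M = 5475 + 193105 = 198580$)
$M + l = 198580 - 181854 = 16726$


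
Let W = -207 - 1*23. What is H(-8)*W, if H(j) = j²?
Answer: -14720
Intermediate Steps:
W = -230 (W = -207 - 23 = -230)
H(-8)*W = (-8)²*(-230) = 64*(-230) = -14720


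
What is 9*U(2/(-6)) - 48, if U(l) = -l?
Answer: -45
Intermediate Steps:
9*U(2/(-6)) - 48 = 9*(-2/(-6)) - 48 = 9*(-2*(-1)/6) - 48 = 9*(-1*(-⅓)) - 48 = 9*(⅓) - 48 = 3 - 48 = -45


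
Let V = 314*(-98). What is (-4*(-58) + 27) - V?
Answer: 31031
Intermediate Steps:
V = -30772
(-4*(-58) + 27) - V = (-4*(-58) + 27) - 1*(-30772) = (232 + 27) + 30772 = 259 + 30772 = 31031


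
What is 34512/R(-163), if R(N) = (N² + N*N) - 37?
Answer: 34512/53101 ≈ 0.64993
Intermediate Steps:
R(N) = -37 + 2*N² (R(N) = (N² + N²) - 37 = 2*N² - 37 = -37 + 2*N²)
34512/R(-163) = 34512/(-37 + 2*(-163)²) = 34512/(-37 + 2*26569) = 34512/(-37 + 53138) = 34512/53101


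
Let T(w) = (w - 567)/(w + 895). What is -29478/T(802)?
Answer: -50024166/235 ≈ -2.1287e+5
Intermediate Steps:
T(w) = (-567 + w)/(895 + w)
-29478/T(802) = -29478*(895 + 802)/(-567 + 802) = -29478/(235/1697) = -29478/((1/1697)*235) = -29478/235/1697 = -29478*1697/235 = -50024166/235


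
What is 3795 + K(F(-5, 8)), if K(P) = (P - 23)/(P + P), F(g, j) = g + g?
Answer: 75933/20 ≈ 3796.6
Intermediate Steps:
F(g, j) = 2*g
K(P) = (-23 + P)/(2*P) (K(P) = (-23 + P)/((2*P)) = (-23 + P)*(1/(2*P)) = (-23 + P)/(2*P))
3795 + K(F(-5, 8)) = 3795 + (-23 + 2*(-5))/(2*((2*(-5)))) = 3795 + (½)*(-23 - 10)/(-10) = 3795 + (½)*(-⅒)*(-33) = 3795 + 33/20 = 75933/20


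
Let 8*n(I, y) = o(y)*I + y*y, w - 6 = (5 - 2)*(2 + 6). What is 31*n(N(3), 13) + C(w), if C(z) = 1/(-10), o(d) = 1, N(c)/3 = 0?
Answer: 26191/40 ≈ 654.78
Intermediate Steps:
N(c) = 0 (N(c) = 3*0 = 0)
w = 30 (w = 6 + (5 - 2)*(2 + 6) = 6 + 3*8 = 6 + 24 = 30)
n(I, y) = I/8 + y**2/8 (n(I, y) = (1*I + y*y)/8 = (I + y**2)/8 = I/8 + y**2/8)
C(z) = -1/10
31*n(N(3), 13) + C(w) = 31*((1/8)*0 + (1/8)*13**2) - 1/10 = 31*(0 + (1/8)*169) - 1/10 = 31*(0 + 169/8) - 1/10 = 31*(169/8) - 1/10 = 5239/8 - 1/10 = 26191/40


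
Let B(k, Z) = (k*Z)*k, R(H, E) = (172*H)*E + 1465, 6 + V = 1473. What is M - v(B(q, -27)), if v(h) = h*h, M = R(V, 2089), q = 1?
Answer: 527105572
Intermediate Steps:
V = 1467 (V = -6 + 1473 = 1467)
R(H, E) = 1465 + 172*E*H (R(H, E) = 172*E*H + 1465 = 1465 + 172*E*H)
B(k, Z) = Z*k**2 (B(k, Z) = (Z*k)*k = Z*k**2)
M = 527106301 (M = 1465 + 172*2089*1467 = 1465 + 527104836 = 527106301)
v(h) = h**2
M - v(B(q, -27)) = 527106301 - (-27*1**2)**2 = 527106301 - (-27*1)**2 = 527106301 - 1*(-27)**2 = 527106301 - 1*729 = 527106301 - 729 = 527105572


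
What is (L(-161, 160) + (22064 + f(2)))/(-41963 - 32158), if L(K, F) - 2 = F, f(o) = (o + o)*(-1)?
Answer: -22222/74121 ≈ -0.29981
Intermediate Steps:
f(o) = -2*o (f(o) = (2*o)*(-1) = -2*o)
L(K, F) = 2 + F
(L(-161, 160) + (22064 + f(2)))/(-41963 - 32158) = ((2 + 160) + (22064 - 2*2))/(-41963 - 32158) = (162 + (22064 - 4))/(-74121) = (162 + 22060)*(-1/74121) = 22222*(-1/74121) = -22222/74121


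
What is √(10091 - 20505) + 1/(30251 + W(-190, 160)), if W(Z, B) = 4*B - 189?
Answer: 1/30702 + I*√10414 ≈ 3.2571e-5 + 102.05*I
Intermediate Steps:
W(Z, B) = -189 + 4*B
√(10091 - 20505) + 1/(30251 + W(-190, 160)) = √(10091 - 20505) + 1/(30251 + (-189 + 4*160)) = √(-10414) + 1/(30251 + (-189 + 640)) = I*√10414 + 1/(30251 + 451) = I*√10414 + 1/30702 = 1/30702 + I*√10414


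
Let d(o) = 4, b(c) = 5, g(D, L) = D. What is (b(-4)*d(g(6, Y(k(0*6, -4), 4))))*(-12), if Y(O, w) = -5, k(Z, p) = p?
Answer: -240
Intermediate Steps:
(b(-4)*d(g(6, Y(k(0*6, -4), 4))))*(-12) = (5*4)*(-12) = 20*(-12) = -240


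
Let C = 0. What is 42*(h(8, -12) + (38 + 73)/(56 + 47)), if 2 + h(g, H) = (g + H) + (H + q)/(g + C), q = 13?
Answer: -83013/412 ≈ -201.49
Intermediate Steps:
h(g, H) = -2 + H + g + (13 + H)/g (h(g, H) = -2 + ((g + H) + (H + 13)/(g + 0)) = -2 + ((H + g) + (13 + H)/g) = -2 + (H + g + (13 + H)/g) = -2 + H + g + (13 + H)/g)
42*(h(8, -12) + (38 + 73)/(56 + 47)) = 42*((-2 - 12 + 8 + 13/8 - 12/8) + (38 + 73)/(56 + 47)) = 42*((-2 - 12 + 8 + 13*(1/8) - 12*1/8) + 111/103) = 42*((-2 - 12 + 8 + 13/8 - 3/2) + 111*(1/103)) = 42*(-47/8 + 111/103) = 42*(-3953/824) = -83013/412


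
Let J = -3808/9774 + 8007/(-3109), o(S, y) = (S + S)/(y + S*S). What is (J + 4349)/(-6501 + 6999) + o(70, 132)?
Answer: 41666715571583/4759299650286 ≈ 8.7548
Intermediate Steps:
o(S, y) = 2*S/(y + S**2) (o(S, y) = (2*S)/(y + S**2) = 2*S/(y + S**2))
J = -45049745/15193683 (J = -3808*1/9774 + 8007*(-1/3109) = -1904/4887 - 8007/3109 = -45049745/15193683 ≈ -2.9650)
(J + 4349)/(-6501 + 6999) + o(70, 132) = (-45049745/15193683 + 4349)/(-6501 + 6999) + 2*70/(132 + 70**2) = (66032277622/15193683)/498 + 2*70/(132 + 4900) = (66032277622/15193683)*(1/498) + 2*70/5032 = 33016138811/3783227067 + 2*70*(1/5032) = 33016138811/3783227067 + 35/1258 = 41666715571583/4759299650286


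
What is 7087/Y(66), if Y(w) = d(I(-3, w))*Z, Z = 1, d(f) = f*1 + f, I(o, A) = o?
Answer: -7087/6 ≈ -1181.2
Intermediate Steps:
d(f) = 2*f (d(f) = f + f = 2*f)
Y(w) = -6 (Y(w) = (2*(-3))*1 = -6*1 = -6)
7087/Y(66) = 7087/(-6) = 7087*(-1/6) = -7087/6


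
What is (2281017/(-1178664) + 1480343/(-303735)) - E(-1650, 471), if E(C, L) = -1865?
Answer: 221745054841451/119333836680 ≈ 1858.2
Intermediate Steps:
(2281017/(-1178664) + 1480343/(-303735)) - E(-1650, 471) = (2281017/(-1178664) + 1480343/(-303735)) - 1*(-1865) = (2281017*(-1/1178664) + 1480343*(-1/303735)) + 1865 = (-760339/392888 - 1480343/303735) + 1865 = -812550566749/119333836680 + 1865 = 221745054841451/119333836680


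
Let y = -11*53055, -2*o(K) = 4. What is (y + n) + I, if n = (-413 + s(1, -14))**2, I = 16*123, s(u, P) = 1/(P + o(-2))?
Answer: -105220191/256 ≈ -4.1102e+5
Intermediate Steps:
o(K) = -2 (o(K) = -1/2*4 = -2)
y = -583605
s(u, P) = 1/(-2 + P) (s(u, P) = 1/(P - 2) = 1/(-2 + P))
I = 1968
n = 43678881/256 (n = (-413 + 1/(-2 - 14))**2 = (-413 + 1/(-16))**2 = (-413 - 1/16)**2 = (-6609/16)**2 = 43678881/256 ≈ 1.7062e+5)
(y + n) + I = (-583605 + 43678881/256) + 1968 = -105723999/256 + 1968 = -105220191/256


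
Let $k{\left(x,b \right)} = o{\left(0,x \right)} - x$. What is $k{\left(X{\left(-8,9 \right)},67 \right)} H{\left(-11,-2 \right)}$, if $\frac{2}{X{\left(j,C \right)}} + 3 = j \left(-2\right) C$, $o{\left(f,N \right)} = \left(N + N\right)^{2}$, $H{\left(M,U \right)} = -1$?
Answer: $\frac{266}{19881} \approx 0.01338$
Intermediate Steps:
$o{\left(f,N \right)} = 4 N^{2}$ ($o{\left(f,N \right)} = \left(2 N\right)^{2} = 4 N^{2}$)
$X{\left(j,C \right)} = \frac{2}{-3 - 2 C j}$ ($X{\left(j,C \right)} = \frac{2}{-3 + j \left(-2\right) C} = \frac{2}{-3 + - 2 j C} = \frac{2}{-3 - 2 C j}$)
$k{\left(x,b \right)} = - x + 4 x^{2}$ ($k{\left(x,b \right)} = 4 x^{2} - x = - x + 4 x^{2}$)
$k{\left(X{\left(-8,9 \right)},67 \right)} H{\left(-11,-2 \right)} = - \frac{2}{3 + 2 \cdot 9 \left(-8\right)} \left(-1 + 4 \left(- \frac{2}{3 + 2 \cdot 9 \left(-8\right)}\right)\right) \left(-1\right) = - \frac{2}{3 - 144} \left(-1 + 4 \left(- \frac{2}{3 - 144}\right)\right) \left(-1\right) = - \frac{2}{-141} \left(-1 + 4 \left(- \frac{2}{-141}\right)\right) \left(-1\right) = \left(-2\right) \left(- \frac{1}{141}\right) \left(-1 + 4 \left(\left(-2\right) \left(- \frac{1}{141}\right)\right)\right) \left(-1\right) = \frac{2 \left(-1 + 4 \cdot \frac{2}{141}\right)}{141} \left(-1\right) = \frac{2 \left(-1 + \frac{8}{141}\right)}{141} \left(-1\right) = \frac{2}{141} \left(- \frac{133}{141}\right) \left(-1\right) = \left(- \frac{266}{19881}\right) \left(-1\right) = \frac{266}{19881}$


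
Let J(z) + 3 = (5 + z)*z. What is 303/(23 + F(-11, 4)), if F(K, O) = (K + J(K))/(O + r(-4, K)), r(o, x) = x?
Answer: 2121/109 ≈ 19.459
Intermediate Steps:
J(z) = -3 + z*(5 + z) (J(z) = -3 + (5 + z)*z = -3 + z*(5 + z))
F(K, O) = (-3 + K² + 6*K)/(K + O) (F(K, O) = (K + (-3 + K² + 5*K))/(O + K) = (-3 + K² + 6*K)/(K + O))
303/(23 + F(-11, 4)) = 303/(23 + (-3 + (-11)² + 6*(-11))/(-11 + 4)) = 303/(23 + (-3 + 121 - 66)/(-7)) = 303/(23 - ⅐*52) = 303/(23 - 52/7) = 303/(109/7) = 303*(7/109) = 2121/109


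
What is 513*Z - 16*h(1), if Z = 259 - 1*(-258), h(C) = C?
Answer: 265205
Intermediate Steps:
Z = 517 (Z = 259 + 258 = 517)
513*Z - 16*h(1) = 513*517 - 16*1 = 265221 - 16 = 265205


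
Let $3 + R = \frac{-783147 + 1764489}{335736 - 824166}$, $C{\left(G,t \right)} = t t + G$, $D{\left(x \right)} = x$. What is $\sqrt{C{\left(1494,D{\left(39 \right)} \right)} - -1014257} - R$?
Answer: $\frac{45308}{9045} + 2 \sqrt{254318} \approx 1013.6$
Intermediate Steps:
$C{\left(G,t \right)} = G + t^{2}$ ($C{\left(G,t \right)} = t^{2} + G = G + t^{2}$)
$R = - \frac{45308}{9045}$ ($R = -3 + \frac{-783147 + 1764489}{335736 - 824166} = -3 + \frac{981342}{-488430} = -3 + 981342 \left(- \frac{1}{488430}\right) = -3 - \frac{18173}{9045} = - \frac{45308}{9045} \approx -5.0092$)
$\sqrt{C{\left(1494,D{\left(39 \right)} \right)} - -1014257} - R = \sqrt{\left(1494 + 39^{2}\right) - -1014257} - - \frac{45308}{9045} = \sqrt{\left(1494 + 1521\right) + \left(-61400 + 1075657\right)} + \frac{45308}{9045} = \sqrt{3015 + 1014257} + \frac{45308}{9045} = \sqrt{1017272} + \frac{45308}{9045} = 2 \sqrt{254318} + \frac{45308}{9045} = \frac{45308}{9045} + 2 \sqrt{254318}$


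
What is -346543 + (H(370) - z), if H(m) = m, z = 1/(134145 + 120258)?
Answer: -88067449720/254403 ≈ -3.4617e+5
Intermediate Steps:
z = 1/254403 ≈ 3.9308e-6
-346543 + (H(370) - z) = -346543 + (370 - 1*1/254403) = -346543 + (370 - 1/254403) = -346543 + 94129109/254403 = -88067449720/254403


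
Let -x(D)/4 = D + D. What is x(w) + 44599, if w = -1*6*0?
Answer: 44599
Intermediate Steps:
w = 0 (w = -6*0 = 0)
x(D) = -8*D (x(D) = -4*(D + D) = -8*D)
x(w) + 44599 = -8*0 + 44599 = 0 + 44599 = 44599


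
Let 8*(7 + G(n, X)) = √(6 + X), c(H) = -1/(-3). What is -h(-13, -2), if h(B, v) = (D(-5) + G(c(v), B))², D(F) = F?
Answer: -9209/64 + 3*I*√7 ≈ -143.89 + 7.9373*I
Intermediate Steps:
c(H) = ⅓ (c(H) = -1*(-⅓) = ⅓)
G(n, X) = -7 + √(6 + X)/8
h(B, v) = (-12 + √(6 + B)/8)² (h(B, v) = (-5 + (-7 + √(6 + B)/8))² = (-12 + √(6 + B)/8)²)
-h(-13, -2) = -(-96 + √(6 - 13))²/64 = -(-96 + √(-7))²/64 = -(-96 + I*√7)²/64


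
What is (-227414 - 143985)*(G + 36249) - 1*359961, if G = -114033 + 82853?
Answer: -1882981492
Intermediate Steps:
G = -31180
(-227414 - 143985)*(G + 36249) - 1*359961 = (-227414 - 143985)*(-31180 + 36249) - 1*359961 = -371399*5069 - 359961 = -1882621531 - 359961 = -1882981492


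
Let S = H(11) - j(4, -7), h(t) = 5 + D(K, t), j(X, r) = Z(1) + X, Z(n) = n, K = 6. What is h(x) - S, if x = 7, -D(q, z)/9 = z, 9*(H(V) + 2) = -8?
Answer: -451/9 ≈ -50.111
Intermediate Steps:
H(V) = -26/9 (H(V) = -2 + (⅑)*(-8) = -2 - 8/9 = -26/9)
D(q, z) = -9*z
j(X, r) = 1 + X
h(t) = 5 - 9*t
S = -71/9 (S = -26/9 - (1 + 4) = -26/9 - 1*5 = -26/9 - 5 = -71/9 ≈ -7.8889)
h(x) - S = (5 - 9*7) - 1*(-71/9) = (5 - 63) + 71/9 = -58 + 71/9 = -451/9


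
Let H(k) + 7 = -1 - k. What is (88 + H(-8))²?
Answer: 7744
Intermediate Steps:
H(k) = -8 - k (H(k) = -7 + (-1 - k) = -8 - k)
(88 + H(-8))² = (88 + (-8 - 1*(-8)))² = (88 + (-8 + 8))² = (88 + 0)² = 88² = 7744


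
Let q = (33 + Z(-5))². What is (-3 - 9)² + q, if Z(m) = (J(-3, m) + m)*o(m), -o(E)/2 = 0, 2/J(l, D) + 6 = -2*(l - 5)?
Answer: 1233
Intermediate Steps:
J(l, D) = 2/(4 - 2*l) (J(l, D) = 2/(-6 - 2*(l - 5)) = 2/(-6 - 2*(-5 + l)) = 2/(-6 + (10 - 2*l)) = 2/(4 - 2*l))
o(E) = 0 (o(E) = -2*0 = 0)
Z(m) = 0 (Z(m) = (-1/(-2 - 3) + m)*0 = (-1/(-5) + m)*0 = (-1*(-⅕) + m)*0 = (⅕ + m)*0 = 0)
q = 1089 (q = (33 + 0)² = 33² = 1089)
(-3 - 9)² + q = (-3 - 9)² + 1089 = (-12)² + 1089 = 144 + 1089 = 1233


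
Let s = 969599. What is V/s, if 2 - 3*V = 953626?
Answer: -953624/2908797 ≈ -0.32784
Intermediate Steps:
V = -953624/3 (V = ⅔ - ⅓*953626 = ⅔ - 953626/3 = -953624/3 ≈ -3.1787e+5)
V/s = -953624/3/969599 = -953624/3*1/969599 = -953624/2908797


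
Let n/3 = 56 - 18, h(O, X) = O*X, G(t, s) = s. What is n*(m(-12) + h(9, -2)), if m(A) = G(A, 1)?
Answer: -1938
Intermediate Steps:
m(A) = 1
n = 114 (n = 3*(56 - 18) = 3*38 = 114)
n*(m(-12) + h(9, -2)) = 114*(1 + 9*(-2)) = 114*(1 - 18) = 114*(-17) = -1938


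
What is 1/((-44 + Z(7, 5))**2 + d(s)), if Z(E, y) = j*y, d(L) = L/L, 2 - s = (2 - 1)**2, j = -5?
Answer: 1/4762 ≈ 0.00021000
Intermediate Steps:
s = 1 (s = 2 - (2 - 1)**2 = 2 - 1*1**2 = 2 - 1*1 = 2 - 1 = 1)
d(L) = 1
Z(E, y) = -5*y
1/((-44 + Z(7, 5))**2 + d(s)) = 1/((-44 - 5*5)**2 + 1) = 1/((-44 - 25)**2 + 1) = 1/((-69)**2 + 1) = 1/(4761 + 1) = 1/4762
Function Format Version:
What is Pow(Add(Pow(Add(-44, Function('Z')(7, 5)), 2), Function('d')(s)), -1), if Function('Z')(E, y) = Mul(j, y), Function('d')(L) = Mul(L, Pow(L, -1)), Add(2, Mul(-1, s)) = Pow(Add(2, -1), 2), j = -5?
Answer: Rational(1, 4762) ≈ 0.00021000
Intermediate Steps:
s = 1 (s = Add(2, Mul(-1, Pow(Add(2, -1), 2))) = Add(2, Mul(-1, Pow(1, 2))) = Add(2, Mul(-1, 1)) = Add(2, -1) = 1)
Function('d')(L) = 1
Function('Z')(E, y) = Mul(-5, y)
Pow(Add(Pow(Add(-44, Function('Z')(7, 5)), 2), Function('d')(s)), -1) = Pow(Add(Pow(Add(-44, Mul(-5, 5)), 2), 1), -1) = Pow(Add(Pow(Add(-44, -25), 2), 1), -1) = Pow(Add(Pow(-69, 2), 1), -1) = Pow(Add(4761, 1), -1) = Pow(4762, -1) = Rational(1, 4762)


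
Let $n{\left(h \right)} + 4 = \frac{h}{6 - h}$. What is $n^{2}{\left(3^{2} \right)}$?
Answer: $49$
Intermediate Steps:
$n{\left(h \right)} = -4 + \frac{h}{6 - h}$
$n^{2}{\left(3^{2} \right)} = \left(\frac{24 - 5 \cdot 3^{2}}{-6 + 3^{2}}\right)^{2} = \left(\frac{24 - 45}{-6 + 9}\right)^{2} = \left(\frac{24 - 45}{3}\right)^{2} = \left(\frac{1}{3} \left(-21\right)\right)^{2} = \left(-7\right)^{2} = 49$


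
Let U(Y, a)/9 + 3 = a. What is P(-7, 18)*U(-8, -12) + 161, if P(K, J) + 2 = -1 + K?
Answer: 1511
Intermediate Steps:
U(Y, a) = -27 + 9*a
P(K, J) = -3 + K (P(K, J) = -2 + (-1 + K) = -3 + K)
P(-7, 18)*U(-8, -12) + 161 = (-3 - 7)*(-27 + 9*(-12)) + 161 = -10*(-27 - 108) + 161 = -10*(-135) + 161 = 1350 + 161 = 1511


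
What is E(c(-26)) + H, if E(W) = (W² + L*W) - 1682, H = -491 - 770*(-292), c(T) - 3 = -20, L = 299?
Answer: 217873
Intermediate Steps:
c(T) = -17 (c(T) = 3 - 20 = -17)
H = 224349 (H = -491 + 224840 = 224349)
E(W) = -1682 + W² + 299*W (E(W) = (W² + 299*W) - 1682 = -1682 + W² + 299*W)
E(c(-26)) + H = (-1682 + (-17)² + 299*(-17)) + 224349 = (-1682 + 289 - 5083) + 224349 = -6476 + 224349 = 217873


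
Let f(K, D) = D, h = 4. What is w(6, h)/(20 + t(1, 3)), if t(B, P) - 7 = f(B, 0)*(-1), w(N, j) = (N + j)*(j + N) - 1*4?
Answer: 32/9 ≈ 3.5556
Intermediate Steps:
w(N, j) = -4 + (N + j)² (w(N, j) = (N + j)*(N + j) - 4 = (N + j)² - 4 = -4 + (N + j)²)
t(B, P) = 7 (t(B, P) = 7 + 0*(-1) = 7 + 0 = 7)
w(6, h)/(20 + t(1, 3)) = (-4 + (6 + 4)²)/(20 + 7) = (-4 + 10²)/27 = (-4 + 100)/27 = (1/27)*96 = 32/9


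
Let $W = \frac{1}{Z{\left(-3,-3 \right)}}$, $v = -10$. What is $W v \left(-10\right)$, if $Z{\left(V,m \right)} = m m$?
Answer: $\frac{100}{9} \approx 11.111$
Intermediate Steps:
$Z{\left(V,m \right)} = m^{2}$
$W = \frac{1}{9}$ ($W = \frac{1}{\left(-3\right)^{2}} = \frac{1}{9} \approx 0.11111$)
$W v \left(-10\right) = \frac{1}{9} \left(-10\right) \left(-10\right) = \left(- \frac{10}{9}\right) \left(-10\right) = \frac{100}{9}$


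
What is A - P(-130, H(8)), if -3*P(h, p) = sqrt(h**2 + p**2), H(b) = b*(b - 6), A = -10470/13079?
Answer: -10470/13079 + 2*sqrt(4289)/3 ≈ 42.860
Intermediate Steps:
A = -10470/13079 (A = -10470*1/13079 = -10470/13079 ≈ -0.80052)
H(b) = b*(-6 + b)
P(h, p) = -sqrt(h**2 + p**2)/3
A - P(-130, H(8)) = -10470/13079 - (-1)*sqrt((-130)**2 + (8*(-6 + 8))**2)/3 = -10470/13079 - (-1)*sqrt(16900 + (8*2)**2)/3 = -10470/13079 - (-1)*sqrt(16900 + 16**2)/3 = -10470/13079 - (-1)*sqrt(16900 + 256)/3 = -10470/13079 - (-1)*sqrt(17156)/3 = -10470/13079 - (-1)*2*sqrt(4289)/3 = -10470/13079 - (-2)*sqrt(4289)/3 = -10470/13079 + 2*sqrt(4289)/3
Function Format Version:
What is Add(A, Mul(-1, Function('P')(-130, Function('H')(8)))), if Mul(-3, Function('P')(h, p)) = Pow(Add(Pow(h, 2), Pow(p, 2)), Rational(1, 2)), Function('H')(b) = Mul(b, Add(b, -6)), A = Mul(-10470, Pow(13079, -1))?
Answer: Add(Rational(-10470, 13079), Mul(Rational(2, 3), Pow(4289, Rational(1, 2)))) ≈ 42.860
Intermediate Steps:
A = Rational(-10470, 13079) (A = Mul(-10470, Rational(1, 13079)) = Rational(-10470, 13079) ≈ -0.80052)
Function('H')(b) = Mul(b, Add(-6, b))
Function('P')(h, p) = Mul(Rational(-1, 3), Pow(Add(Pow(h, 2), Pow(p, 2)), Rational(1, 2)))
Add(A, Mul(-1, Function('P')(-130, Function('H')(8)))) = Add(Rational(-10470, 13079), Mul(-1, Mul(Rational(-1, 3), Pow(Add(Pow(-130, 2), Pow(Mul(8, Add(-6, 8)), 2)), Rational(1, 2))))) = Add(Rational(-10470, 13079), Mul(-1, Mul(Rational(-1, 3), Pow(Add(16900, Pow(Mul(8, 2), 2)), Rational(1, 2))))) = Add(Rational(-10470, 13079), Mul(-1, Mul(Rational(-1, 3), Pow(Add(16900, Pow(16, 2)), Rational(1, 2))))) = Add(Rational(-10470, 13079), Mul(-1, Mul(Rational(-1, 3), Pow(Add(16900, 256), Rational(1, 2))))) = Add(Rational(-10470, 13079), Mul(-1, Mul(Rational(-1, 3), Pow(17156, Rational(1, 2))))) = Add(Rational(-10470, 13079), Mul(-1, Mul(Rational(-1, 3), Mul(2, Pow(4289, Rational(1, 2)))))) = Add(Rational(-10470, 13079), Mul(-1, Mul(Rational(-2, 3), Pow(4289, Rational(1, 2))))) = Add(Rational(-10470, 13079), Mul(Rational(2, 3), Pow(4289, Rational(1, 2))))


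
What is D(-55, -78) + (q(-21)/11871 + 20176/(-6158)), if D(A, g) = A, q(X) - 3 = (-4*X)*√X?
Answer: -710013302/12183603 + 28*I*√21/3957 ≈ -58.276 + 0.032427*I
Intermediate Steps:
q(X) = 3 - 4*X^(3/2) (q(X) = 3 + (-4*X)*√X = 3 - 4*X^(3/2))
D(-55, -78) + (q(-21)/11871 + 20176/(-6158)) = -55 + ((3 - (-84)*I*√21)/11871 + 20176/(-6158)) = -55 + ((3 - (-84)*I*√21)*(1/11871) + 20176*(-1/6158)) = -55 + ((3 + 84*I*√21)*(1/11871) - 10088/3079) = -55 + ((1/3957 + 28*I*√21/3957) - 10088/3079) = -55 + (-39915137/12183603 + 28*I*√21/3957) = -710013302/12183603 + 28*I*√21/3957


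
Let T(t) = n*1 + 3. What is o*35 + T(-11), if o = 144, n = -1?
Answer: 5042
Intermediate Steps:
T(t) = 2 (T(t) = -1*1 + 3 = -1 + 3 = 2)
o*35 + T(-11) = 144*35 + 2 = 5040 + 2 = 5042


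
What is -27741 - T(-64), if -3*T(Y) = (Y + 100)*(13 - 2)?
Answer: -27609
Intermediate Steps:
T(Y) = -1100/3 - 11*Y/3 (T(Y) = -(Y + 100)*(13 - 2)/3 = -(100 + Y)*11/3 = -(1100 + 11*Y)/3 = -1100/3 - 11*Y/3)
-27741 - T(-64) = -27741 - (-1100/3 - 11/3*(-64)) = -27741 - (-1100/3 + 704/3) = -27741 - 1*(-132) = -27741 + 132 = -27609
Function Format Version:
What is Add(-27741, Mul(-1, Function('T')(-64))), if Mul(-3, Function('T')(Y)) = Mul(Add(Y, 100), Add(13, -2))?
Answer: -27609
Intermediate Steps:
Function('T')(Y) = Add(Rational(-1100, 3), Mul(Rational(-11, 3), Y)) (Function('T')(Y) = Mul(Rational(-1, 3), Mul(Add(Y, 100), Add(13, -2))) = Mul(Rational(-1, 3), Mul(Add(100, Y), 11)) = Mul(Rational(-1, 3), Add(1100, Mul(11, Y))) = Add(Rational(-1100, 3), Mul(Rational(-11, 3), Y)))
Add(-27741, Mul(-1, Function('T')(-64))) = Add(-27741, Mul(-1, Add(Rational(-1100, 3), Mul(Rational(-11, 3), -64)))) = Add(-27741, Mul(-1, Add(Rational(-1100, 3), Rational(704, 3)))) = Add(-27741, Mul(-1, -132)) = Add(-27741, 132) = -27609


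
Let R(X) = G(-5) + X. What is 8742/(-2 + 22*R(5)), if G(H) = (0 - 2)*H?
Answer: 4371/164 ≈ 26.652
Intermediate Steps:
G(H) = -2*H
R(X) = 10 + X (R(X) = -2*(-5) + X = 10 + X)
8742/(-2 + 22*R(5)) = 8742/(-2 + 22*(10 + 5)) = 8742/(-2 + 22*15) = 8742/(-2 + 330) = 8742/328 = 8742*(1/328) = 4371/164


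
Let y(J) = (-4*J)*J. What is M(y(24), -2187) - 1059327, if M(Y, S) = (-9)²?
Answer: -1059246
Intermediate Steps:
y(J) = -4*J²
M(Y, S) = 81
M(y(24), -2187) - 1059327 = 81 - 1059327 = -1059246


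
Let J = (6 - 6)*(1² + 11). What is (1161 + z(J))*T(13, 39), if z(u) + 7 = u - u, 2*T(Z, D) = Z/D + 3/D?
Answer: 9232/39 ≈ 236.72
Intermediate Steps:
J = 0 (J = 0*(1 + 11) = 0*12 = 0)
T(Z, D) = 3/(2*D) + Z/(2*D) (T(Z, D) = (Z/D + 3/D)/2 = (3/D + Z/D)/2 = 3/(2*D) + Z/(2*D))
z(u) = -7 (z(u) = -7 + (u - u) = -7 + 0 = -7)
(1161 + z(J))*T(13, 39) = (1161 - 7)*((½)*(3 + 13)/39) = 1154*((½)*(1/39)*16) = 1154*(8/39) = 9232/39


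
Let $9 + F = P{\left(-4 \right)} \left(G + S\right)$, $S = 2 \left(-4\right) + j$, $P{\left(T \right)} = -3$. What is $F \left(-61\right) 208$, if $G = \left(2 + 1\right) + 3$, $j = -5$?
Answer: $-152256$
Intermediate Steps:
$S = -13$ ($S = 2 \left(-4\right) - 5 = -8 - 5 = -13$)
$G = 6$ ($G = 3 + 3 = 6$)
$F = 12$ ($F = -9 - 3 \left(6 - 13\right) = -9 - -21 = -9 + 21 = 12$)
$F \left(-61\right) 208 = 12 \left(-61\right) 208 = \left(-732\right) 208 = -152256$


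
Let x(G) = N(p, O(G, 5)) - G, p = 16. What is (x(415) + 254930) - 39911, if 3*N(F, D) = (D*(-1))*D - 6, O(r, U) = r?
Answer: 471581/3 ≈ 1.5719e+5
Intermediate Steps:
N(F, D) = -2 - D²/3 (N(F, D) = ((D*(-1))*D - 6)/3 = ((-D)*D - 6)/3 = (-D² - 6)/3 = (-6 - D²)/3 = -2 - D²/3)
x(G) = -2 - G - G²/3 (x(G) = (-2 - G²/3) - G = -2 - G - G²/3)
(x(415) + 254930) - 39911 = ((-2 - 1*415 - ⅓*415²) + 254930) - 39911 = ((-2 - 415 - ⅓*172225) + 254930) - 39911 = ((-2 - 415 - 172225/3) + 254930) - 39911 = (-173476/3 + 254930) - 39911 = 591314/3 - 39911 = 471581/3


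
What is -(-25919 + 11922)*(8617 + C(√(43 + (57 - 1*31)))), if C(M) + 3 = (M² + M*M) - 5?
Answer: 122431759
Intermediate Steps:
C(M) = -8 + 2*M² (C(M) = -3 + ((M² + M*M) - 5) = -3 + ((M² + M²) - 5) = -3 + (2*M² - 5) = -3 + (-5 + 2*M²) = -8 + 2*M²)
-(-25919 + 11922)*(8617 + C(√(43 + (57 - 1*31)))) = -(-25919 + 11922)*(8617 + (-8 + 2*(√(43 + (57 - 1*31)))²)) = -(-13997)*(8617 + (-8 + 2*(√(43 + (57 - 31)))²)) = -(-13997)*(8617 + (-8 + 2*(√(43 + 26))²)) = -(-13997)*(8617 + (-8 + 2*(√69)²)) = -(-13997)*(8617 + (-8 + 2*69)) = -(-13997)*(8617 + (-8 + 138)) = -(-13997)*(8617 + 130) = -(-13997)*8747 = -1*(-122431759) = 122431759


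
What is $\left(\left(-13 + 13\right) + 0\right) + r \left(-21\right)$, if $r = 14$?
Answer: $-294$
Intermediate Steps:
$\left(\left(-13 + 13\right) + 0\right) + r \left(-21\right) = \left(\left(-13 + 13\right) + 0\right) + 14 \left(-21\right) = \left(0 + 0\right) - 294 = 0 - 294 = -294$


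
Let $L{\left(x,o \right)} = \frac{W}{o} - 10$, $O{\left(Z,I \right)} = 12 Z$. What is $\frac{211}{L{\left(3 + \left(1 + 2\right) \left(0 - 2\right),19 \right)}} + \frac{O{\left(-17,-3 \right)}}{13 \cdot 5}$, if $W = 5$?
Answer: $- \frac{11933}{481} \approx -24.809$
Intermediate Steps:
$L{\left(x,o \right)} = -10 + \frac{5}{o}$ ($L{\left(x,o \right)} = \frac{5}{o} - 10 = -10 + \frac{5}{o}$)
$\frac{211}{L{\left(3 + \left(1 + 2\right) \left(0 - 2\right),19 \right)}} + \frac{O{\left(-17,-3 \right)}}{13 \cdot 5} = \frac{211}{-10 + \frac{5}{19}} + \frac{12 \left(-17\right)}{13 \cdot 5} = \frac{211}{-10 + 5 \cdot \frac{1}{19}} - \frac{204}{65} = \frac{211}{-10 + \frac{5}{19}} - \frac{204}{65} = \frac{211}{- \frac{185}{19}} - \frac{204}{65} = 211 \left(- \frac{19}{185}\right) - \frac{204}{65} = - \frac{4009}{185} - \frac{204}{65} = - \frac{11933}{481}$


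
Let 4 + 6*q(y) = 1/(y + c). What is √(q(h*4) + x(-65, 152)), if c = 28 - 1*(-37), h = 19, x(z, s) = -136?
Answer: I*√10868186/282 ≈ 11.69*I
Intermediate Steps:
c = 65 (c = 28 + 37 = 65)
q(y) = -⅔ + 1/(6*(65 + y)) (q(y) = -⅔ + 1/(6*(y + 65)) = -⅔ + 1/(6*(65 + y)))
√(q(h*4) + x(-65, 152)) = √((-259 - 76*4)/(6*(65 + 19*4)) - 136) = √((-259 - 4*76)/(6*(65 + 76)) - 136) = √((⅙)*(-259 - 304)/141 - 136) = √((⅙)*(1/141)*(-563) - 136) = √(-563/846 - 136) = √(-115619/846) = I*√10868186/282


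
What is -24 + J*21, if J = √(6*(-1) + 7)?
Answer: -3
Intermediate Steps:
J = 1 (J = √(-6 + 7) = √1 = 1)
-24 + J*21 = -24 + 1*21 = -24 + 21 = -3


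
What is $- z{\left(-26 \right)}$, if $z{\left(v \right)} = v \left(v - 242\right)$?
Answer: $-6968$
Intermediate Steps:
$z{\left(v \right)} = v \left(-242 + v\right)$
$- z{\left(-26 \right)} = - \left(-26\right) \left(-242 - 26\right) = - \left(-26\right) \left(-268\right) = \left(-1\right) 6968 = -6968$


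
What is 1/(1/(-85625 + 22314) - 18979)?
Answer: -63311/1201579470 ≈ -5.2690e-5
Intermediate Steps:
1/(1/(-85625 + 22314) - 18979) = 1/(1/(-63311) - 18979) = 1/(-1/63311 - 18979) = 1/(-1201579470/63311) = -63311/1201579470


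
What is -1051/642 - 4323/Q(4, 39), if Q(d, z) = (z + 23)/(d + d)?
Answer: -11134045/19902 ≈ -559.44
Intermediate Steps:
Q(d, z) = (23 + z)/(2*d) (Q(d, z) = (23 + z)/((2*d)) = (23 + z)*(1/(2*d)) = (23 + z)/(2*d))
-1051/642 - 4323/Q(4, 39) = -1051/642 - 4323*8/(23 + 39) = -1051*1/642 - 4323/((1/2)*(1/4)*62) = -1051/642 - 4323/31/4 = -1051/642 - 4323*4/31 = -1051/642 - 17292/31 = -11134045/19902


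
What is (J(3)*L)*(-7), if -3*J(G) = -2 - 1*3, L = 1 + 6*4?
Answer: -875/3 ≈ -291.67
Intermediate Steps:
L = 25 (L = 1 + 24 = 25)
J(G) = 5/3 (J(G) = -(-2 - 1*3)/3 = -(-2 - 3)/3 = -⅓*(-5) = 5/3)
(J(3)*L)*(-7) = ((5/3)*25)*(-7) = (125/3)*(-7) = -875/3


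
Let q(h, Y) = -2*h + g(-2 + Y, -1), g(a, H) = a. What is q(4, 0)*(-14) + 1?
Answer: 141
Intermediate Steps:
q(h, Y) = -2 + Y - 2*h (q(h, Y) = -2*h + (-2 + Y) = -2 + Y - 2*h)
q(4, 0)*(-14) + 1 = (-2 + 0 - 2*4)*(-14) + 1 = (-2 + 0 - 8)*(-14) + 1 = -10*(-14) + 1 = 140 + 1 = 141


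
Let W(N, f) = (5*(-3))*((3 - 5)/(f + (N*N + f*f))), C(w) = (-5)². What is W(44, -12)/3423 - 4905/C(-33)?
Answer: -1157377889/5898970 ≈ -196.20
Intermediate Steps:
C(w) = 25
W(N, f) = 30/(f + N² + f²) (W(N, f) = -(-30)/(f + (N² + f²)) = -(-30)/(f + N² + f²) = 30/(f + N² + f²))
W(44, -12)/3423 - 4905/C(-33) = (30/(-12 + 44² + (-12)²))/3423 - 4905/25 = (30/(-12 + 1936 + 144))*(1/3423) - 4905*1/25 = (30/2068)*(1/3423) - 981/5 = (30*(1/2068))*(1/3423) - 981/5 = (15/1034)*(1/3423) - 981/5 = 5/1179794 - 981/5 = -1157377889/5898970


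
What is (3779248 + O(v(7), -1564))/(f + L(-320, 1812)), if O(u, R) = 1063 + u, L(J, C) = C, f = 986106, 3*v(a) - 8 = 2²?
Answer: 1260105/329306 ≈ 3.8265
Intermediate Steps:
v(a) = 4 (v(a) = 8/3 + (⅓)*2² = 8/3 + (⅓)*4 = 8/3 + 4/3 = 4)
(3779248 + O(v(7), -1564))/(f + L(-320, 1812)) = (3779248 + (1063 + 4))/(986106 + 1812) = (3779248 + 1067)/987918 = 3780315*(1/987918) = 1260105/329306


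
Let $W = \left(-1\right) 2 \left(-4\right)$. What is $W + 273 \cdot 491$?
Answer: $134051$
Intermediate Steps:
$W = 8$ ($W = \left(-2\right) \left(-4\right) = 8$)
$W + 273 \cdot 491 = 8 + 273 \cdot 491 = 8 + 134043 = 134051$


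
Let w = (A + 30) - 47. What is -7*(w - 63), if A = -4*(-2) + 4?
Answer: 476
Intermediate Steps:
A = 12 (A = 8 + 4 = 12)
w = -5 (w = (12 + 30) - 47 = 42 - 47 = -5)
-7*(w - 63) = -7*(-5 - 63) = -7*(-68) = 476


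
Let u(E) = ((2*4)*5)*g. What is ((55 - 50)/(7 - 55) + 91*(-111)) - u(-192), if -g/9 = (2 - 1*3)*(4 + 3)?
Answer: -605813/48 ≈ -12621.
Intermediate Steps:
g = 63 (g = -9*(2 - 1*3)*(4 + 3) = -9*(2 - 3)*7 = -(-9)*7 = -9*(-7) = 63)
u(E) = 2520 (u(E) = ((2*4)*5)*63 = (8*5)*63 = 40*63 = 2520)
((55 - 50)/(7 - 55) + 91*(-111)) - u(-192) = ((55 - 50)/(7 - 55) + 91*(-111)) - 1*2520 = (5/(-48) - 10101) - 2520 = (5*(-1/48) - 10101) - 2520 = (-5/48 - 10101) - 2520 = -484853/48 - 2520 = -605813/48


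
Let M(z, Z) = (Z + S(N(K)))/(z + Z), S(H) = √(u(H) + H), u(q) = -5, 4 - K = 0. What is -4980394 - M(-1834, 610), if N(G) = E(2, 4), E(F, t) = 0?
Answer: -3048000823/612 + I*√5/1224 ≈ -4.9804e+6 + 0.0018269*I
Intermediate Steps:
K = 4 (K = 4 - 1*0 = 4 + 0 = 4)
N(G) = 0
S(H) = √(-5 + H)
M(z, Z) = (Z + I*√5)/(Z + z) (M(z, Z) = (Z + √(-5 + 0))/(z + Z) = (Z + √(-5))/(Z + z) = (Z + I*√5)/(Z + z))
-4980394 - M(-1834, 610) = -4980394 - (610 + I*√5)/(610 - 1834) = -4980394 - (610 + I*√5)/(-1224) = -4980394 - (-1)*(610 + I*√5)/1224 = -4980394 - (-305/612 - I*√5/1224) = -4980394 + (305/612 + I*√5/1224) = -3048000823/612 + I*√5/1224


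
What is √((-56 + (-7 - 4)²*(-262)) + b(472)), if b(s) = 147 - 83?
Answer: I*√31694 ≈ 178.03*I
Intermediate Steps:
b(s) = 64
√((-56 + (-7 - 4)²*(-262)) + b(472)) = √((-56 + (-7 - 4)²*(-262)) + 64) = √((-56 + (-11)²*(-262)) + 64) = √((-56 + 121*(-262)) + 64) = √((-56 - 31702) + 64) = √(-31758 + 64) = √(-31694) = I*√31694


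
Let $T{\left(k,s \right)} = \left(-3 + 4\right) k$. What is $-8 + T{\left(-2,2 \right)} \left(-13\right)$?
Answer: $18$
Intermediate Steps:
$T{\left(k,s \right)} = k$ ($T{\left(k,s \right)} = 1 k = k$)
$-8 + T{\left(-2,2 \right)} \left(-13\right) = -8 - -26 = -8 + 26 = 18$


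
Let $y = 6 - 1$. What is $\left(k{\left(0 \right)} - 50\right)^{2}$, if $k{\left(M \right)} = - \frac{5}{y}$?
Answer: $2601$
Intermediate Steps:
$y = 5$ ($y = 6 - 1 = 5$)
$k{\left(M \right)} = -1$ ($k{\left(M \right)} = - \frac{5}{5} = \left(-5\right) \frac{1}{5} = -1$)
$\left(k{\left(0 \right)} - 50\right)^{2} = \left(-1 - 50\right)^{2} = \left(-51\right)^{2} = 2601$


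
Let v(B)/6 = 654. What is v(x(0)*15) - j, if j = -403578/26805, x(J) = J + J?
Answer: 35195466/8935 ≈ 3939.1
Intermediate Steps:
x(J) = 2*J
j = -134526/8935 (j = -403578*1/26805 = -134526/8935 ≈ -15.056)
v(B) = 3924 (v(B) = 6*654 = 3924)
v(x(0)*15) - j = 3924 - 1*(-134526/8935) = 3924 + 134526/8935 = 35195466/8935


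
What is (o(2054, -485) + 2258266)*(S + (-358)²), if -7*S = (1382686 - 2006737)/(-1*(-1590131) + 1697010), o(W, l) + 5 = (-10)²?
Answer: 951432196298421537/3287141 ≈ 2.8944e+11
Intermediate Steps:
o(W, l) = 95 (o(W, l) = -5 + (-10)² = -5 + 100 = 95)
S = 624051/23009987 (S = -(1382686 - 2006737)/(7*(-1*(-1590131) + 1697010)) = -(-624051)/(7*(1590131 + 1697010)) = -(-624051)/(7*3287141) = -⅐*(-624051/3287141) = 624051/23009987 ≈ 0.027121)
(o(2054, -485) + 2258266)*(S + (-358)²) = (95 + 2258266)*(624051/23009987 + (-358)²) = 2258361*(624051/23009987 + 128164) = 2258361*(2949052597919/23009987) = 951432196298421537/3287141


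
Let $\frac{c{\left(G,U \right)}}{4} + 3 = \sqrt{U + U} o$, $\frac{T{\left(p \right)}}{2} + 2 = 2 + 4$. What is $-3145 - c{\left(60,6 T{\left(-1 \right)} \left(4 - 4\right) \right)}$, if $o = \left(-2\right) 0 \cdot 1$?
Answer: $-3133$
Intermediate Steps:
$T{\left(p \right)} = 8$ ($T{\left(p \right)} = -4 + 2 \left(2 + 4\right) = -4 + 2 \cdot 6 = -4 + 12 = 8$)
$o = 0$ ($o = 0 \cdot 1 = 0$)
$c{\left(G,U \right)} = -12$ ($c{\left(G,U \right)} = -12 + 4 \sqrt{U + U} 0 = -12 + 4 \sqrt{2 U} 0 = -12 + 4 \sqrt{2} \sqrt{U} 0 = -12 + 4 \cdot 0 = -12 + 0 = -12$)
$-3145 - c{\left(60,6 T{\left(-1 \right)} \left(4 - 4\right) \right)} = -3145 - -12 = -3145 + 12 = -3133$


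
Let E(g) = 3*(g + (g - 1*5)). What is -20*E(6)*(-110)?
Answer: 46200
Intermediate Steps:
E(g) = -15 + 6*g (E(g) = 3*(g + (g - 5)) = 3*(g + (-5 + g)) = 3*(-5 + 2*g) = -15 + 6*g)
-20*E(6)*(-110) = -20*(-15 + 6*6)*(-110) = -20*(-15 + 36)*(-110) = -20*21*(-110) = -420*(-110) = 46200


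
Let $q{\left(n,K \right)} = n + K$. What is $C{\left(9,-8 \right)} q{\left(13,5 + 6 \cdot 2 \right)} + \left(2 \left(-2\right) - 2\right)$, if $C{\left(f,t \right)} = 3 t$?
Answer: $-726$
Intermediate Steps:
$q{\left(n,K \right)} = K + n$
$C{\left(9,-8 \right)} q{\left(13,5 + 6 \cdot 2 \right)} + \left(2 \left(-2\right) - 2\right) = 3 \left(-8\right) \left(\left(5 + 6 \cdot 2\right) + 13\right) + \left(2 \left(-2\right) - 2\right) = - 24 \left(\left(5 + 12\right) + 13\right) - 6 = - 24 \left(17 + 13\right) - 6 = \left(-24\right) 30 - 6 = -720 - 6 = -726$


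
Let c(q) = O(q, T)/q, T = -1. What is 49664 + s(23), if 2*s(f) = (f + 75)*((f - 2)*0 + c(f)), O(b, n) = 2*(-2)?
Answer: 1142076/23 ≈ 49656.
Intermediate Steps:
O(b, n) = -4
c(q) = -4/q
s(f) = -2*(75 + f)/f (s(f) = ((f + 75)*((f - 2)*0 - 4/f))/2 = ((75 + f)*((-2 + f)*0 - 4/f))/2 = ((75 + f)*(0 - 4/f))/2 = ((75 + f)*(-4/f))/2 = (-4*(75 + f)/f)/2 = -2*(75 + f)/f)
49664 + s(23) = 49664 + (-2 - 150/23) = 49664 - 196/23 = 1142076/23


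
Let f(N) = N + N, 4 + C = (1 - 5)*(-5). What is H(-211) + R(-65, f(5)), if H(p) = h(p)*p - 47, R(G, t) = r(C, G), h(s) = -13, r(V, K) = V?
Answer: 2712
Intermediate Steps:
C = 16 (C = -4 + (1 - 5)*(-5) = -4 - 4*(-5) = -4 + 20 = 16)
f(N) = 2*N
R(G, t) = 16
H(p) = -47 - 13*p (H(p) = -13*p - 47 = -47 - 13*p)
H(-211) + R(-65, f(5)) = (-47 - 13*(-211)) + 16 = (-47 + 2743) + 16 = 2696 + 16 = 2712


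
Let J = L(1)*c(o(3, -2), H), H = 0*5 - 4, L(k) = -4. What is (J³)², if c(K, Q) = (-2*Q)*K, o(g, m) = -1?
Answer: 1073741824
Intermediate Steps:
H = -4 (H = 0 - 4 = -4)
c(K, Q) = -2*K*Q
J = 32 (J = -(-8)*(-1)*(-4) = -4*(-8) = 32)
(J³)² = (32³)² = 32768² = 1073741824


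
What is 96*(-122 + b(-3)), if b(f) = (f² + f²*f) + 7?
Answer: -12768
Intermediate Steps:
b(f) = 7 + f² + f³ (b(f) = (f² + f³) + 7 = 7 + f² + f³)
96*(-122 + b(-3)) = 96*(-122 + (7 + (-3)² + (-3)³)) = 96*(-122 + (7 + 9 - 27)) = 96*(-122 - 11) = 96*(-133) = -12768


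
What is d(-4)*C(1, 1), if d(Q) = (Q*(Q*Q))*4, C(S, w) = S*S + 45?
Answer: -11776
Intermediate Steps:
C(S, w) = 45 + S² (C(S, w) = S² + 45 = 45 + S²)
d(Q) = 4*Q³ (d(Q) = (Q*Q²)*4 = Q³*4 = 4*Q³)
d(-4)*C(1, 1) = (4*(-4)³)*(45 + 1²) = (4*(-64))*(45 + 1) = -256*46 = -11776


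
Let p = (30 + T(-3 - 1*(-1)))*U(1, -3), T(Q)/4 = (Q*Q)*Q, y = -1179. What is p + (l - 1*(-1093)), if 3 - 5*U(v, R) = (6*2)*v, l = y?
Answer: -412/5 ≈ -82.400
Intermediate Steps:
l = -1179
T(Q) = 4*Q³ (T(Q) = 4*((Q*Q)*Q) = 4*(Q²*Q) = 4*Q³)
U(v, R) = ⅗ - 12*v/5 (U(v, R) = ⅗ - 6*2*v/5 = ⅗ - 12*v/5)
p = 18/5 (p = (30 + 4*(-3 - 1*(-1))³)*(⅗ - 12/5*1) = (30 + 4*(-3 + 1)³)*(⅗ - 12/5) = (30 + 4*(-2)³)*(-9/5) = (30 + 4*(-8))*(-9/5) = (30 - 32)*(-9/5) = -2*(-9/5) = 18/5 ≈ 3.6000)
p + (l - 1*(-1093)) = 18/5 + (-1179 - 1*(-1093)) = 18/5 + (-1179 + 1093) = 18/5 - 86 = -412/5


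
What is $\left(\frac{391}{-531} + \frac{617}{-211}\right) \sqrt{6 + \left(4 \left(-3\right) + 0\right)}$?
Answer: $- \frac{410128 i \sqrt{6}}{112041} \approx - 8.9664 i$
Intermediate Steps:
$\left(\frac{391}{-531} + \frac{617}{-211}\right) \sqrt{6 + \left(4 \left(-3\right) + 0\right)} = \left(391 \left(- \frac{1}{531}\right) + 617 \left(- \frac{1}{211}\right)\right) \sqrt{6 + \left(-12 + 0\right)} = \left(- \frac{391}{531} - \frac{617}{211}\right) \sqrt{6 - 12} = - \frac{410128 \sqrt{-6}}{112041} = - \frac{410128 i \sqrt{6}}{112041}$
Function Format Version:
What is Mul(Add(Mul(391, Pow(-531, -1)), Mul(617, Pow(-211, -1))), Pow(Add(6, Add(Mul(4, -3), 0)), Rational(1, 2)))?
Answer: Mul(Rational(-410128, 112041), I, Pow(6, Rational(1, 2))) ≈ Mul(-8.9664, I)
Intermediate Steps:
Mul(Add(Mul(391, Pow(-531, -1)), Mul(617, Pow(-211, -1))), Pow(Add(6, Add(Mul(4, -3), 0)), Rational(1, 2))) = Mul(Add(Mul(391, Rational(-1, 531)), Mul(617, Rational(-1, 211))), Pow(Add(6, Add(-12, 0)), Rational(1, 2))) = Mul(Add(Rational(-391, 531), Rational(-617, 211)), Pow(Add(6, -12), Rational(1, 2))) = Mul(Rational(-410128, 112041), Pow(-6, Rational(1, 2))) = Mul(Rational(-410128, 112041), Mul(I, Pow(6, Rational(1, 2)))) = Mul(Rational(-410128, 112041), I, Pow(6, Rational(1, 2)))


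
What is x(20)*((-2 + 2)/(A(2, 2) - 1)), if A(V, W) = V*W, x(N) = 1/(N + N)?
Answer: 0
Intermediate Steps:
x(N) = 1/(2*N)
x(20)*((-2 + 2)/(A(2, 2) - 1)) = ((½)/20)*((-2 + 2)/(2*2 - 1)) = ((½)*(1/20))*(0/(4 - 1)) = (0/3)/40 = (0*(⅓))/40 = (1/40)*0 = 0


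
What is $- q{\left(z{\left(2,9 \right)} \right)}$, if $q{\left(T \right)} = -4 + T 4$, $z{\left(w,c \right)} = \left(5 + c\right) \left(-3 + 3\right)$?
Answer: $4$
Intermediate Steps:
$z{\left(w,c \right)} = 0$ ($z{\left(w,c \right)} = \left(5 + c\right) 0 = 0$)
$q{\left(T \right)} = -4 + 4 T$
$- q{\left(z{\left(2,9 \right)} \right)} = - (-4 + 4 \cdot 0) = - (-4 + 0) = \left(-1\right) \left(-4\right) = 4$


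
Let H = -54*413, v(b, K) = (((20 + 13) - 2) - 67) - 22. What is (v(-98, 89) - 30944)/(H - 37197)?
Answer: 10334/19833 ≈ 0.52105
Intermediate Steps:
v(b, K) = -58 (v(b, K) = ((33 - 2) - 67) - 22 = (31 - 67) - 22 = -36 - 22 = -58)
H = -22302
(v(-98, 89) - 30944)/(H - 37197) = (-58 - 30944)/(-22302 - 37197) = -31002/(-59499) = -31002*(-1/59499) = 10334/19833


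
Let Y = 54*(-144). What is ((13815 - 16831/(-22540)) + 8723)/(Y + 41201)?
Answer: 508023351/753399500 ≈ 0.67431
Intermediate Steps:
Y = -7776
((13815 - 16831/(-22540)) + 8723)/(Y + 41201) = ((13815 - 16831/(-22540)) + 8723)/(-7776 + 41201) = ((13815 - 16831*(-1)/22540) + 8723)/33425 = ((13815 - 1*(-16831/22540)) + 8723)*(1/33425) = ((13815 + 16831/22540) + 8723)*(1/33425) = (311406931/22540 + 8723)*(1/33425) = (508023351/22540)*(1/33425) = 508023351/753399500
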